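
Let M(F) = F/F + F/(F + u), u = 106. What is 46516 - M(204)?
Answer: 7209723/155 ≈ 46514.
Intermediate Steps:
M(F) = 1 + F/(106 + F) (M(F) = F/F + F/(F + 106) = 1 + F/(106 + F))
46516 - M(204) = 46516 - 2*(53 + 204)/(106 + 204) = 46516 - 2*257/310 = 46516 - 1*257/155 = 46516 - 257/155 = 7209723/155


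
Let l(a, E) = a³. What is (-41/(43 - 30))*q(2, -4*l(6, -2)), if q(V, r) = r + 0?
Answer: 35424/13 ≈ 2724.9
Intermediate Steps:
q(V, r) = r
(-41/(43 - 30))*q(2, -4*l(6, -2)) = (-41/(43 - 30))*(-4*6³) = (-41/13)*(-4*216) = -41*1/13*(-864) = -41/13*(-864) = 35424/13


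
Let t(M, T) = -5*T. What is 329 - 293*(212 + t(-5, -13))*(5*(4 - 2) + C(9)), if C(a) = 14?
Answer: -1947535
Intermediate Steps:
329 - 293*(212 + t(-5, -13))*(5*(4 - 2) + C(9)) = 329 - 293*(212 - 5*(-13))*(5*(4 - 2) + 14) = 329 - 293*(212 + 65)*(5*2 + 14) = 329 - 81161*(10 + 14) = 329 - 81161*24 = 329 - 293*6648 = 329 - 1947864 = -1947535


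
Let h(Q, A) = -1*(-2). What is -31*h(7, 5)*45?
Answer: -2790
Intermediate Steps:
h(Q, A) = 2
-31*h(7, 5)*45 = -31*2*45 = -62*45 = -2790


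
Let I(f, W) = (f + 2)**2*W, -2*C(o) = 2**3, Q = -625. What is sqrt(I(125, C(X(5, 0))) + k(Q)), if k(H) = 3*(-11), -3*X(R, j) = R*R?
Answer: I*sqrt(64549) ≈ 254.06*I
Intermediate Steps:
X(R, j) = -R**2/3 (X(R, j) = -R*R/3 = -R**2/3)
k(H) = -33
C(o) = -4 (C(o) = -1/2*2**3 = -1/2*8 = -4)
I(f, W) = W*(2 + f)**2 (I(f, W) = (2 + f)**2*W = W*(2 + f)**2)
sqrt(I(125, C(X(5, 0))) + k(Q)) = sqrt(-4*(2 + 125)**2 - 33) = sqrt(-4*127**2 - 33) = sqrt(-4*16129 - 33) = sqrt(-64516 - 33) = sqrt(-64549) = I*sqrt(64549)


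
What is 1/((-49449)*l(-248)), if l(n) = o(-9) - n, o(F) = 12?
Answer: -1/12856740 ≈ -7.7780e-8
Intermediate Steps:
l(n) = 12 - n
1/((-49449)*l(-248)) = 1/((-49449)*(12 - 1*(-248))) = -1/(49449*(12 + 248)) = -1/49449/260 = -1/49449*1/260 = -1/12856740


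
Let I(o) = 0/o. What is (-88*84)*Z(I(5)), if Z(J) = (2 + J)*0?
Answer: 0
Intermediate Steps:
I(o) = 0
Z(J) = 0
(-88*84)*Z(I(5)) = -88*84*0 = -7392*0 = 0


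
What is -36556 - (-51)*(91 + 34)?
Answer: -30181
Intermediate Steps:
-36556 - (-51)*(91 + 34) = -36556 - (-51)*125 = -36556 - 1*(-6375) = -36556 + 6375 = -30181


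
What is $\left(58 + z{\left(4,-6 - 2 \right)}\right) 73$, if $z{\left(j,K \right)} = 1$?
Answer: $4307$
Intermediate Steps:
$\left(58 + z{\left(4,-6 - 2 \right)}\right) 73 = \left(58 + 1\right) 73 = 59 \cdot 73 = 4307$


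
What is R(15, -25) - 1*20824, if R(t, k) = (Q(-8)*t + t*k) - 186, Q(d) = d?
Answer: -21505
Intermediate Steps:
R(t, k) = -186 - 8*t + k*t (R(t, k) = (-8*t + t*k) - 186 = (-8*t + k*t) - 186 = -186 - 8*t + k*t)
R(15, -25) - 1*20824 = (-186 - 8*15 - 25*15) - 1*20824 = (-186 - 120 - 375) - 20824 = -681 - 20824 = -21505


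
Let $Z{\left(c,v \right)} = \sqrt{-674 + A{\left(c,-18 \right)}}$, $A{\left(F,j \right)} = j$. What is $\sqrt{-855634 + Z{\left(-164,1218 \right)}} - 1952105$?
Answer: $-1952105 + \sqrt{-855634 + 2 i \sqrt{173}} \approx -1.9521 \cdot 10^{6} + 925.0 i$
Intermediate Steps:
$Z{\left(c,v \right)} = 2 i \sqrt{173}$ ($Z{\left(c,v \right)} = \sqrt{-674 - 18} = \sqrt{-692} = 2 i \sqrt{173}$)
$\sqrt{-855634 + Z{\left(-164,1218 \right)}} - 1952105 = \sqrt{-855634 + 2 i \sqrt{173}} - 1952105 = -1952105 + \sqrt{-855634 + 2 i \sqrt{173}}$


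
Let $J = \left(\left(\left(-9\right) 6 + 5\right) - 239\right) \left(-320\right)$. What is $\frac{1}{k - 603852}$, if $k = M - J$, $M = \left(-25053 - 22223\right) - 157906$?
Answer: $- \frac{1}{901194} \approx -1.1096 \cdot 10^{-6}$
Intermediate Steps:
$J = 92160$ ($J = \left(\left(-54 + 5\right) - 239\right) \left(-320\right) = \left(-49 - 239\right) \left(-320\right) = \left(-288\right) \left(-320\right) = 92160$)
$M = -205182$ ($M = -47276 - 157906 = -205182$)
$k = -297342$ ($k = -205182 - 92160 = -297342$)
$\frac{1}{k - 603852} = \frac{1}{-297342 - 603852} = \frac{1}{-901194} = - \frac{1}{901194}$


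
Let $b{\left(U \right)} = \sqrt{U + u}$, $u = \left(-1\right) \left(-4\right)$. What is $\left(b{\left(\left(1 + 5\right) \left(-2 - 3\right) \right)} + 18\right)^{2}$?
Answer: $\left(18 + i \sqrt{26}\right)^{2} \approx 298.0 + 183.56 i$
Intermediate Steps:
$u = 4$
$b{\left(U \right)} = \sqrt{4 + U}$ ($b{\left(U \right)} = \sqrt{U + 4} = \sqrt{4 + U}$)
$\left(b{\left(\left(1 + 5\right) \left(-2 - 3\right) \right)} + 18\right)^{2} = \left(\sqrt{4 + \left(1 + 5\right) \left(-2 - 3\right)} + 18\right)^{2} = \left(\sqrt{4 + 6 \left(-5\right)} + 18\right)^{2} = \left(\sqrt{4 - 30} + 18\right)^{2} = \left(\sqrt{-26} + 18\right)^{2} = \left(i \sqrt{26} + 18\right)^{2} = \left(18 + i \sqrt{26}\right)^{2}$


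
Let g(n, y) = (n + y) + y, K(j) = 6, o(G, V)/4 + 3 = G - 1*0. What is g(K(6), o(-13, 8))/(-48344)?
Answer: 61/24172 ≈ 0.0025236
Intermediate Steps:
o(G, V) = -12 + 4*G (o(G, V) = -12 + 4*(G - 1*0) = -12 + 4*(G + 0) = -12 + 4*G)
g(n, y) = n + 2*y
g(K(6), o(-13, 8))/(-48344) = (6 + 2*(-12 + 4*(-13)))/(-48344) = (6 + 2*(-12 - 52))*(-1/48344) = (6 + 2*(-64))*(-1/48344) = (6 - 128)*(-1/48344) = -122*(-1/48344) = 61/24172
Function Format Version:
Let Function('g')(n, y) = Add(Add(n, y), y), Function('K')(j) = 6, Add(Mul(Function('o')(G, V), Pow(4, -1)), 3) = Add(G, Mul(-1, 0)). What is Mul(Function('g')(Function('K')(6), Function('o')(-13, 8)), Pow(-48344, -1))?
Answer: Rational(61, 24172) ≈ 0.0025236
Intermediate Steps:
Function('o')(G, V) = Add(-12, Mul(4, G)) (Function('o')(G, V) = Add(-12, Mul(4, Add(G, Mul(-1, 0)))) = Add(-12, Mul(4, Add(G, 0))) = Add(-12, Mul(4, G)))
Function('g')(n, y) = Add(n, Mul(2, y))
Mul(Function('g')(Function('K')(6), Function('o')(-13, 8)), Pow(-48344, -1)) = Mul(Add(6, Mul(2, Add(-12, Mul(4, -13)))), Pow(-48344, -1)) = Mul(Add(6, Mul(2, Add(-12, -52))), Rational(-1, 48344)) = Mul(Add(6, Mul(2, -64)), Rational(-1, 48344)) = Mul(Add(6, -128), Rational(-1, 48344)) = Mul(-122, Rational(-1, 48344)) = Rational(61, 24172)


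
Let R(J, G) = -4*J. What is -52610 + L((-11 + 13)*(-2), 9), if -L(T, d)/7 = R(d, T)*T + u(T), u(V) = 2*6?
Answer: -53702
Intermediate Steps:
u(V) = 12
L(T, d) = -84 + 28*T*d (L(T, d) = -7*((-4*d)*T + 12) = -7*(-4*T*d + 12) = -7*(12 - 4*T*d) = -84 + 28*T*d)
-52610 + L((-11 + 13)*(-2), 9) = -52610 + (-84 + 28*((-11 + 13)*(-2))*9) = -52610 + (-84 + 28*(2*(-2))*9) = -52610 + (-84 + 28*(-4)*9) = -52610 + (-84 - 1008) = -52610 - 1092 = -53702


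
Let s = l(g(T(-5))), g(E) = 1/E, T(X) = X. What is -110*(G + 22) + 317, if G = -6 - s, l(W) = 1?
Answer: -1333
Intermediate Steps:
s = 1
G = -7 (G = -6 - 1*1 = -6 - 1 = -7)
-110*(G + 22) + 317 = -110*(-7 + 22) + 317 = -110*15 + 317 = -1650 + 317 = -1333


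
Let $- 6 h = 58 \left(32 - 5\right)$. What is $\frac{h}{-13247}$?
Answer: $\frac{261}{13247} \approx 0.019703$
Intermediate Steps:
$h = -261$ ($h = - \frac{58 \left(32 - 5\right)}{6} = - \frac{58 \cdot 27}{6} = \left(- \frac{1}{6}\right) 1566 = -261$)
$\frac{h}{-13247} = - \frac{261}{-13247} = \left(-261\right) \left(- \frac{1}{13247}\right) = \frac{261}{13247}$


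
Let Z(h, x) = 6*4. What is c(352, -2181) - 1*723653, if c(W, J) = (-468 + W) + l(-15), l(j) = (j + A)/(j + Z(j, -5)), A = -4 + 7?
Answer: -2171311/3 ≈ -7.2377e+5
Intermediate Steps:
Z(h, x) = 24
A = 3
l(j) = (3 + j)/(24 + j) (l(j) = (j + 3)/(j + 24) = (3 + j)/(24 + j))
c(W, J) = -1408/3 + W (c(W, J) = (-468 + W) + (3 - 15)/(24 - 15) = (-468 + W) - 12/9 = (-468 + W) + (⅑)*(-12) = (-468 + W) - 4/3 = -1408/3 + W)
c(352, -2181) - 1*723653 = (-1408/3 + 352) - 1*723653 = -352/3 - 723653 = -2171311/3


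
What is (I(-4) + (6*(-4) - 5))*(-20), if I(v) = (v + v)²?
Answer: -700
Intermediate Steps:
I(v) = 4*v² (I(v) = (2*v)² = 4*v²)
(I(-4) + (6*(-4) - 5))*(-20) = (4*(-4)² + (6*(-4) - 5))*(-20) = (4*16 + (-24 - 5))*(-20) = (64 - 29)*(-20) = 35*(-20) = -700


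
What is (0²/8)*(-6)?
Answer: 0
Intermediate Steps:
(0²/8)*(-6) = ((⅛)*0)*(-6) = 0*(-6) = 0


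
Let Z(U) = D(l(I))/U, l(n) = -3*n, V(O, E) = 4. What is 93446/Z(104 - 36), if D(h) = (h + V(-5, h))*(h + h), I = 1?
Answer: -3177164/3 ≈ -1.0591e+6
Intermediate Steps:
D(h) = 2*h*(4 + h) (D(h) = (h + 4)*(h + h) = (4 + h)*(2*h) = 2*h*(4 + h))
Z(U) = -6/U (Z(U) = (2*(-3*1)*(4 - 3*1))/U = (2*(-3)*(4 - 3))/U = (2*(-3)*1)/U = -6/U)
93446/Z(104 - 36) = 93446/((-6/(104 - 36))) = 93446/((-6/68)) = 93446/((-6*1/68)) = 93446/(-3/34) = 93446*(-34/3) = -3177164/3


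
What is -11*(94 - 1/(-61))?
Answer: -63085/61 ≈ -1034.2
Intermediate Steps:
-11*(94 - 1/(-61)) = -11*(94 - 1*(-1/61)) = -11*(94 + 1/61) = -11*5735/61 = -63085/61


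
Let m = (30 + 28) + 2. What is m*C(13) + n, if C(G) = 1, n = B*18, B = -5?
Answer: -30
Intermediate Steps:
n = -90 (n = -5*18 = -90)
m = 60 (m = 58 + 2 = 60)
m*C(13) + n = 60*1 - 90 = 60 - 90 = -30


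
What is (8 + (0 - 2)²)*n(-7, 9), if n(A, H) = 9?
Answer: 108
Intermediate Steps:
(8 + (0 - 2)²)*n(-7, 9) = (8 + (0 - 2)²)*9 = (8 + (-2)²)*9 = (8 + 4)*9 = 12*9 = 108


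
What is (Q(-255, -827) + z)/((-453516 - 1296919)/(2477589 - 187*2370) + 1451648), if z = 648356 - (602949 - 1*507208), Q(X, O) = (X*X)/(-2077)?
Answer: 2334912954035670/6133857648896009 ≈ 0.38066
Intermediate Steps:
Q(X, O) = -X**2/2077 (Q(X, O) = X**2*(-1/2077) = -X**2/2077)
z = 552615 (z = 648356 - (602949 - 507208) = 648356 - 1*95741 = 648356 - 95741 = 552615)
(Q(-255, -827) + z)/((-453516 - 1296919)/(2477589 - 187*2370) + 1451648) = (-1/2077*(-255)**2 + 552615)/((-453516 - 1296919)/(2477589 - 187*2370) + 1451648) = (-1/2077*65025 + 552615)/(-1750435/(2477589 - 443190) + 1451648) = (-65025/2077 + 552615)/(-1750435/2034399 + 1451648) = 1147716330/(2077*(-1750435*1/2034399 + 1451648)) = 1147716330/(2077*(-1750435/2034399 + 1451648)) = 1147716330/(2077*(2953229489117/2034399)) = (1147716330/2077)*(2034399/2953229489117) = 2334912954035670/6133857648896009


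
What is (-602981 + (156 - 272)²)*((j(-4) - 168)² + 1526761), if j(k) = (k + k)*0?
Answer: -916702532125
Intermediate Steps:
j(k) = 0 (j(k) = (2*k)*0 = 0)
(-602981 + (156 - 272)²)*((j(-4) - 168)² + 1526761) = (-602981 + (156 - 272)²)*((0 - 168)² + 1526761) = (-602981 + (-116)²)*((-168)² + 1526761) = (-602981 + 13456)*(28224 + 1526761) = -589525*1554985 = -916702532125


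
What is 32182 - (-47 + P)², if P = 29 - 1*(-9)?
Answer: 32101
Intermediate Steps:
P = 38 (P = 29 + 9 = 38)
32182 - (-47 + P)² = 32182 - (-47 + 38)² = 32182 - 1*(-9)² = 32182 - 1*81 = 32182 - 81 = 32101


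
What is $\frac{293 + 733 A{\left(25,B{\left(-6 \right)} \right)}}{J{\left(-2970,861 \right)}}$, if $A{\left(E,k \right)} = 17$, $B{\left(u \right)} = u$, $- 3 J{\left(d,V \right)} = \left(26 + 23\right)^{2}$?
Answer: $- \frac{5466}{343} \approx -15.936$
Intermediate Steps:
$J{\left(d,V \right)} = - \frac{2401}{3}$ ($J{\left(d,V \right)} = - \frac{\left(26 + 23\right)^{2}}{3} = - \frac{49^{2}}{3} = \left(- \frac{1}{3}\right) 2401 = - \frac{2401}{3}$)
$\frac{293 + 733 A{\left(25,B{\left(-6 \right)} \right)}}{J{\left(-2970,861 \right)}} = \frac{293 + 733 \cdot 17}{- \frac{2401}{3}} = \left(293 + 12461\right) \left(- \frac{3}{2401}\right) = 12754 \left(- \frac{3}{2401}\right) = - \frac{5466}{343}$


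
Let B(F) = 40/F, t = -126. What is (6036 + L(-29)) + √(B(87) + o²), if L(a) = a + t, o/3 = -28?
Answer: 5881 + 2*√13352586/87 ≈ 5965.0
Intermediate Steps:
o = -84 (o = 3*(-28) = -84)
L(a) = -126 + a (L(a) = a - 126 = -126 + a)
(6036 + L(-29)) + √(B(87) + o²) = (6036 + (-126 - 29)) + √(40/87 + (-84)²) = (6036 - 155) + √(40*(1/87) + 7056) = 5881 + √(40/87 + 7056) = 5881 + √(613912/87) = 5881 + 2*√13352586/87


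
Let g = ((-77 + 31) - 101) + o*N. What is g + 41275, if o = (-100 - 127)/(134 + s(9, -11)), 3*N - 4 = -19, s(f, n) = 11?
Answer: 1192939/29 ≈ 41136.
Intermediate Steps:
N = -5 (N = 4/3 + (⅓)*(-19) = 4/3 - 19/3 = -5)
o = -227/145 (o = (-100 - 127)/(134 + 11) = -227/145 ≈ -1.5655)
g = -4036/29 (g = ((-77 + 31) - 101) - 227/145*(-5) = (-46 - 101) + 227/29 = -147 + 227/29 = -4036/29 ≈ -139.17)
g + 41275 = -4036/29 + 41275 = 1192939/29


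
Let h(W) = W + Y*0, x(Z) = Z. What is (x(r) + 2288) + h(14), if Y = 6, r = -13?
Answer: 2289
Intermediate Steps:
h(W) = W (h(W) = W + 6*0 = W + 0 = W)
(x(r) + 2288) + h(14) = (-13 + 2288) + 14 = 2275 + 14 = 2289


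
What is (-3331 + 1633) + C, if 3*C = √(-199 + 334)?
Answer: -1698 + √15 ≈ -1694.1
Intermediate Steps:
C = √15 (C = √(-199 + 334)/3 = √135/3 = (3*√15)/3 = √15 ≈ 3.8730)
(-3331 + 1633) + C = (-3331 + 1633) + √15 = -1698 + √15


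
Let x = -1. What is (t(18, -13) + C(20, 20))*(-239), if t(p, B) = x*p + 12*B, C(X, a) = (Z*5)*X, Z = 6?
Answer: -101814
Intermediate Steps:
C(X, a) = 30*X (C(X, a) = (6*5)*X = 30*X)
t(p, B) = -p + 12*B
(t(18, -13) + C(20, 20))*(-239) = ((-1*18 + 12*(-13)) + 30*20)*(-239) = ((-18 - 156) + 600)*(-239) = (-174 + 600)*(-239) = 426*(-239) = -101814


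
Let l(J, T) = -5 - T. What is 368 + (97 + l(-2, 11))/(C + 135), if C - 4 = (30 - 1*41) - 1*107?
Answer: 2603/7 ≈ 371.86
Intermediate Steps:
C = -114 (C = 4 + ((30 - 1*41) - 1*107) = 4 + ((30 - 41) - 107) = 4 + (-11 - 107) = 4 - 118 = -114)
368 + (97 + l(-2, 11))/(C + 135) = 368 + (97 + (-5 - 1*11))/(-114 + 135) = 368 + (97 + (-5 - 11))/21 = 368 + (97 - 16)*(1/21) = 368 + 81*(1/21) = 368 + 27/7 = 2603/7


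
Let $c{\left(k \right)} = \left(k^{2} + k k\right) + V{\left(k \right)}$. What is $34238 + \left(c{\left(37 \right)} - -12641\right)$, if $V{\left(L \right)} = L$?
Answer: $49654$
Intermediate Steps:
$c{\left(k \right)} = k + 2 k^{2}$ ($c{\left(k \right)} = \left(k^{2} + k k\right) + k = \left(k^{2} + k^{2}\right) + k = 2 k^{2} + k = k + 2 k^{2}$)
$34238 + \left(c{\left(37 \right)} - -12641\right) = 34238 + \left(37 \left(1 + 2 \cdot 37\right) - -12641\right) = 34238 + \left(37 \left(1 + 74\right) + 12641\right) = 34238 + \left(37 \cdot 75 + 12641\right) = 34238 + \left(2775 + 12641\right) = 34238 + 15416 = 49654$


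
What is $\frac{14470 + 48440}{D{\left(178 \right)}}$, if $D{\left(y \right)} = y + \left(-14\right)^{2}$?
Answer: $\frac{31455}{187} \approx 168.21$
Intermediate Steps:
$D{\left(y \right)} = 196 + y$ ($D{\left(y \right)} = y + 196 = 196 + y$)
$\frac{14470 + 48440}{D{\left(178 \right)}} = \frac{14470 + 48440}{196 + 178} = \frac{62910}{374} = 62910 \cdot \frac{1}{374} = \frac{31455}{187}$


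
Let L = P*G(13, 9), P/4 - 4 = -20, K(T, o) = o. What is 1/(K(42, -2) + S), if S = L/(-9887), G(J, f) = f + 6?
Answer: -9887/18814 ≈ -0.52551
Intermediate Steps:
G(J, f) = 6 + f
P = -64 (P = 16 + 4*(-20) = 16 - 80 = -64)
L = -960 (L = -64*(6 + 9) = -64*15 = -960)
S = 960/9887 (S = -960/(-9887) = -960*(-1/9887) = 960/9887 ≈ 0.097097)
1/(K(42, -2) + S) = 1/(-2 + 960/9887) = 1/(-18814/9887) = -9887/18814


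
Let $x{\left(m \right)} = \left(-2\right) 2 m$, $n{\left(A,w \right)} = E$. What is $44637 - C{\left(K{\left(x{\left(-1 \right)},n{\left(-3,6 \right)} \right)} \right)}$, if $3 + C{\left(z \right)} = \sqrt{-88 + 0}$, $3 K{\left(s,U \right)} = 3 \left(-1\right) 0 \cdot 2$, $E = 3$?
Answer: $44640 - 2 i \sqrt{22} \approx 44640.0 - 9.3808 i$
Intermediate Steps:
$n{\left(A,w \right)} = 3$
$x{\left(m \right)} = - 4 m$
$K{\left(s,U \right)} = 0$ ($K{\left(s,U \right)} = \frac{3 \left(-1\right) 0 \cdot 2}{3} = \frac{\left(-3\right) 0 \cdot 2}{3} = \frac{0 \cdot 2}{3} = \frac{1}{3} \cdot 0 = 0$)
$C{\left(z \right)} = -3 + 2 i \sqrt{22}$ ($C{\left(z \right)} = -3 + \sqrt{-88 + 0} = -3 + \sqrt{-88} = -3 + 2 i \sqrt{22}$)
$44637 - C{\left(K{\left(x{\left(-1 \right)},n{\left(-3,6 \right)} \right)} \right)} = 44637 - \left(-3 + 2 i \sqrt{22}\right) = 44637 + \left(3 - 2 i \sqrt{22}\right) = 44640 - 2 i \sqrt{22}$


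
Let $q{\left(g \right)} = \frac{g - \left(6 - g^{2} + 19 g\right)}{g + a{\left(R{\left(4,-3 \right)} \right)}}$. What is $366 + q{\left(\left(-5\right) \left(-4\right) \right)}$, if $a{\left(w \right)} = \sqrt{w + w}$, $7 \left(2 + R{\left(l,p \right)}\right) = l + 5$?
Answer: $\frac{103322}{281} - \frac{17 i \sqrt{70}}{1405} \approx 367.69 - 0.10123 i$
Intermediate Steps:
$R{\left(l,p \right)} = - \frac{9}{7} + \frac{l}{7}$ ($R{\left(l,p \right)} = -2 + \frac{l + 5}{7} = -2 + \frac{5 + l}{7} = -2 + \left(\frac{5}{7} + \frac{l}{7}\right) = - \frac{9}{7} + \frac{l}{7}$)
$a{\left(w \right)} = \sqrt{2} \sqrt{w}$ ($a{\left(w \right)} = \sqrt{2 w} = \sqrt{2} \sqrt{w}$)
$q{\left(g \right)} = \frac{-6 + g^{2} - 18 g}{g + \frac{i \sqrt{70}}{7}}$ ($q{\left(g \right)} = \frac{g - \left(6 - g^{2} + 19 g\right)}{g + \sqrt{2} \sqrt{- \frac{9}{7} + \frac{1}{7} \cdot 4}} = \frac{g - \left(6 - g^{2} + 19 g\right)}{g + \sqrt{2} \sqrt{- \frac{9}{7} + \frac{4}{7}}} = \frac{-6 + g^{2} - 18 g}{g + \sqrt{2} \sqrt{- \frac{5}{7}}} = \frac{-6 + g^{2} - 18 g}{g + \sqrt{2} \frac{i \sqrt{35}}{7}} = \frac{-6 + g^{2} - 18 g}{g + \frac{i \sqrt{70}}{7}}$)
$366 + q{\left(\left(-5\right) \left(-4\right) \right)} = 366 + \frac{7 \left(-6 + \left(\left(-5\right) \left(-4\right)\right)^{2} - 18 \left(\left(-5\right) \left(-4\right)\right)\right)}{7 \left(\left(-5\right) \left(-4\right)\right) + i \sqrt{70}} = 366 + \frac{7 \left(-6 + 20^{2} - 360\right)}{7 \cdot 20 + i \sqrt{70}} = 366 + \frac{7 \left(-6 + 400 - 360\right)}{140 + i \sqrt{70}} = 366 + 7 \frac{1}{140 + i \sqrt{70}} \cdot 34 = 366 + \frac{238}{140 + i \sqrt{70}}$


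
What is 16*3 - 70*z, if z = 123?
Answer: -8562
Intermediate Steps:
16*3 - 70*z = 16*3 - 70*123 = 48 - 8610 = -8562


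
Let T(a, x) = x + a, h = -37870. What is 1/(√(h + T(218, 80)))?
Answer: -I*√9393/18786 ≈ -0.005159*I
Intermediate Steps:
T(a, x) = a + x
1/(√(h + T(218, 80))) = 1/(√(-37870 + (218 + 80))) = 1/(√(-37870 + 298)) = 1/(√(-37572)) = 1/(2*I*√9393) = -I*√9393/18786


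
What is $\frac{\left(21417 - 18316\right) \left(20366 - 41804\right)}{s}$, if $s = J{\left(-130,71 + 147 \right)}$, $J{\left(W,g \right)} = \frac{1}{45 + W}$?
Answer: $5650735230$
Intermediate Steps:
$s = - \frac{1}{85}$ ($s = \frac{1}{45 - 130} = \frac{1}{-85} = - \frac{1}{85} \approx -0.011765$)
$\frac{\left(21417 - 18316\right) \left(20366 - 41804\right)}{s} = \frac{\left(21417 - 18316\right) \left(20366 - 41804\right)}{- \frac{1}{85}} = 3101 \left(-21438\right) \left(-85\right) = \left(-66479238\right) \left(-85\right) = 5650735230$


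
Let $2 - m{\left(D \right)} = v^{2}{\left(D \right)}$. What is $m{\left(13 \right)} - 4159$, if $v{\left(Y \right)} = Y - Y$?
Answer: $-4157$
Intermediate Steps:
$v{\left(Y \right)} = 0$
$m{\left(D \right)} = 2$ ($m{\left(D \right)} = 2 - 0^{2} = 2 - 0 = 2 + 0 = 2$)
$m{\left(13 \right)} - 4159 = 2 - 4159 = -4157$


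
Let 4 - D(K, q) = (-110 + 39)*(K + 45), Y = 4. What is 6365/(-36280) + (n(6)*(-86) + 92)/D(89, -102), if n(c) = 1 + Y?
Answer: -7284471/34531304 ≈ -0.21095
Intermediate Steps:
D(K, q) = 3199 + 71*K (D(K, q) = 4 - (-110 + 39)*(K + 45) = 4 - (-71)*(45 + K) = 4 - (-3195 - 71*K) = 4 + (3195 + 71*K) = 3199 + 71*K)
n(c) = 5 (n(c) = 1 + 4 = 5)
6365/(-36280) + (n(6)*(-86) + 92)/D(89, -102) = 6365/(-36280) + (5*(-86) + 92)/(3199 + 71*89) = 6365*(-1/36280) + (-430 + 92)/(3199 + 6319) = -1273/7256 - 338/9518 = -1273/7256 - 338*1/9518 = -1273/7256 - 169/4759 = -7284471/34531304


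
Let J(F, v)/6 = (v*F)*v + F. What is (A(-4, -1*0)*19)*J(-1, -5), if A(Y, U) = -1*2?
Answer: 5928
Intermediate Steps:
A(Y, U) = -2
J(F, v) = 6*F + 6*F*v**2 (J(F, v) = 6*((v*F)*v + F) = 6*((F*v)*v + F) = 6*(F*v**2 + F) = 6*(F + F*v**2) = 6*F + 6*F*v**2)
(A(-4, -1*0)*19)*J(-1, -5) = (-2*19)*(6*(-1)*(1 + (-5)**2)) = -228*(-1)*(1 + 25) = -228*(-1)*26 = -38*(-156) = 5928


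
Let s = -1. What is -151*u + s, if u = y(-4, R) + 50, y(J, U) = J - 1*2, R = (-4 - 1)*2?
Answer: -6645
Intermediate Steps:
R = -10 (R = -5*2 = -10)
y(J, U) = -2 + J (y(J, U) = J - 2 = -2 + J)
u = 44 (u = (-2 - 4) + 50 = -6 + 50 = 44)
-151*u + s = -151*44 - 1 = -6644 - 1 = -6645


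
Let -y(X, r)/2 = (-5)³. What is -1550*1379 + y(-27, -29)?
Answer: -2137200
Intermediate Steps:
y(X, r) = 250 (y(X, r) = -2*(-5)³ = -2*(-125) = 250)
-1550*1379 + y(-27, -29) = -1550*1379 + 250 = -2137450 + 250 = -2137200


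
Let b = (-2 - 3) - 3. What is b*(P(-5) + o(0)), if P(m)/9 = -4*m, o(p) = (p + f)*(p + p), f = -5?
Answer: -1440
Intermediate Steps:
b = -8 (b = -5 - 3 = -8)
o(p) = 2*p*(-5 + p) (o(p) = (p - 5)*(p + p) = (-5 + p)*(2*p) = 2*p*(-5 + p))
P(m) = -36*m (P(m) = 9*(-4*m) = -36*m)
b*(P(-5) + o(0)) = -8*(-36*(-5) + 2*0*(-5 + 0)) = -8*(180 + 2*0*(-5)) = -8*(180 + 0) = -8*180 = -1440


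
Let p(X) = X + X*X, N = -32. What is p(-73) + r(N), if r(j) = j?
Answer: 5224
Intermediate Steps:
p(X) = X + X²
p(-73) + r(N) = -73*(1 - 73) - 32 = -73*(-72) - 32 = 5256 - 32 = 5224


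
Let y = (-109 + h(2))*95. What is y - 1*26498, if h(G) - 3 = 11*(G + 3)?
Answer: -31343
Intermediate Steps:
h(G) = 36 + 11*G (h(G) = 3 + 11*(G + 3) = 3 + 11*(3 + G) = 3 + (33 + 11*G) = 36 + 11*G)
y = -4845 (y = (-109 + (36 + 11*2))*95 = (-109 + (36 + 22))*95 = (-109 + 58)*95 = -51*95 = -4845)
y - 1*26498 = -4845 - 1*26498 = -4845 - 26498 = -31343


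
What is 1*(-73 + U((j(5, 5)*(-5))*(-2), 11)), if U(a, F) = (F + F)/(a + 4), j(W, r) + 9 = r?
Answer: -1325/18 ≈ -73.611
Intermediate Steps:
j(W, r) = -9 + r
U(a, F) = 2*F/(4 + a) (U(a, F) = (2*F)/(4 + a) = 2*F/(4 + a))
1*(-73 + U((j(5, 5)*(-5))*(-2), 11)) = 1*(-73 + 2*11/(4 + ((-9 + 5)*(-5))*(-2))) = 1*(-73 + 2*11/(4 - 4*(-5)*(-2))) = 1*(-73 + 2*11/(4 + 20*(-2))) = 1*(-73 + 2*11/(4 - 40)) = 1*(-73 + 2*11/(-36)) = 1*(-73 + 2*11*(-1/36)) = 1*(-73 - 11/18) = 1*(-1325/18) = -1325/18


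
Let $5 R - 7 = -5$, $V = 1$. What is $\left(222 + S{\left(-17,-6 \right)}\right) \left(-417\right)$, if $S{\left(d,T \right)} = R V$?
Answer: $- \frac{463704}{5} \approx -92741.0$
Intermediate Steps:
$R = \frac{2}{5}$ ($R = \frac{7}{5} + \frac{1}{5} \left(-5\right) = \frac{7}{5} - 1 = \frac{2}{5} \approx 0.4$)
$S{\left(d,T \right)} = \frac{2}{5}$ ($S{\left(d,T \right)} = \frac{2}{5} \cdot 1 = \frac{2}{5}$)
$\left(222 + S{\left(-17,-6 \right)}\right) \left(-417\right) = \left(222 + \frac{2}{5}\right) \left(-417\right) = \frac{1112}{5} \left(-417\right) = - \frac{463704}{5}$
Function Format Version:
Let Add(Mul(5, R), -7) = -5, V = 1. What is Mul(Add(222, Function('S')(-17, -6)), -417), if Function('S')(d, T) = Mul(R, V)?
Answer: Rational(-463704, 5) ≈ -92741.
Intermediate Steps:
R = Rational(2, 5) (R = Add(Rational(7, 5), Mul(Rational(1, 5), -5)) = Add(Rational(7, 5), -1) = Rational(2, 5) ≈ 0.40000)
Function('S')(d, T) = Rational(2, 5) (Function('S')(d, T) = Mul(Rational(2, 5), 1) = Rational(2, 5))
Mul(Add(222, Function('S')(-17, -6)), -417) = Mul(Add(222, Rational(2, 5)), -417) = Mul(Rational(1112, 5), -417) = Rational(-463704, 5)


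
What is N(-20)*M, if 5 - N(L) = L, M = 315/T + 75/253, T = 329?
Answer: 372750/11891 ≈ 31.347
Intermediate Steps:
M = 14910/11891 (M = 315/329 + 75/253 = 315*(1/329) + 75*(1/253) = 45/47 + 75/253 = 14910/11891 ≈ 1.2539)
N(L) = 5 - L
N(-20)*M = (5 - 1*(-20))*(14910/11891) = (5 + 20)*(14910/11891) = 25*(14910/11891) = 372750/11891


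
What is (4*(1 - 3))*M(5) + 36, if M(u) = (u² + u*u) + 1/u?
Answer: -1828/5 ≈ -365.60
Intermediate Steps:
M(u) = 1/u + 2*u² (M(u) = (u² + u²) + 1/u = 2*u² + 1/u = 1/u + 2*u²)
(4*(1 - 3))*M(5) + 36 = (4*(1 - 3))*((1 + 2*5³)/5) + 36 = (4*(-2))*((1 + 2*125)/5) + 36 = -8*(1 + 250)/5 + 36 = -8*251/5 + 36 = -2008/5 + 36 = -1828/5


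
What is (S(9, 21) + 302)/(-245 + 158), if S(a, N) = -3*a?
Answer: -275/87 ≈ -3.1609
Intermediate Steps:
(S(9, 21) + 302)/(-245 + 158) = (-3*9 + 302)/(-245 + 158) = (-27 + 302)/(-87) = 275*(-1/87) = -275/87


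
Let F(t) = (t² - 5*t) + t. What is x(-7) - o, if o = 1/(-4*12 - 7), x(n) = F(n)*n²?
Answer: 207516/55 ≈ 3773.0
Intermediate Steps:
F(t) = t² - 4*t
x(n) = n³*(-4 + n) (x(n) = (n*(-4 + n))*n² = n³*(-4 + n))
o = -1/55 (o = 1/(-48 - 7) = 1/(-55) = -1/55 ≈ -0.018182)
x(-7) - o = (-7)³*(-4 - 7) - 1*(-1/55) = -343*(-11) + 1/55 = 3773 + 1/55 = 207516/55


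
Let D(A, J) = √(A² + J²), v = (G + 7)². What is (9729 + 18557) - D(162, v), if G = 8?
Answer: 28286 - 9*√949 ≈ 28009.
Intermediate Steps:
v = 225 (v = (8 + 7)² = 15² = 225)
(9729 + 18557) - D(162, v) = (9729 + 18557) - √(162² + 225²) = 28286 - √(26244 + 50625) = 28286 - √76869 = 28286 - 9*√949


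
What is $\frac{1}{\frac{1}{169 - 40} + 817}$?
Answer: $\frac{129}{105394} \approx 0.001224$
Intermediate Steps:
$\frac{1}{\frac{1}{169 - 40} + 817} = \frac{1}{\frac{1}{129} + 817} = \frac{1}{\frac{105394}{129}} = \frac{129}{105394}$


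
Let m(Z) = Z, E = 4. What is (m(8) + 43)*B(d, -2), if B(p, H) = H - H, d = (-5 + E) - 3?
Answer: 0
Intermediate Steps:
d = -4 (d = (-5 + 4) - 3 = -1 - 3 = -4)
B(p, H) = 0
(m(8) + 43)*B(d, -2) = (8 + 43)*0 = 51*0 = 0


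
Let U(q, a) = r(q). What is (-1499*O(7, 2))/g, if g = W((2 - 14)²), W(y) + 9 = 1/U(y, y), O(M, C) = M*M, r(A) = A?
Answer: 1510992/185 ≈ 8167.5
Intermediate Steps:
U(q, a) = q
O(M, C) = M²
W(y) = -9 + 1/y
g = -1295/144 (g = -9 + 1/((2 - 14)²) = -9 + 1/((-12)²) = -9 + 1/144 = -1295/144 ≈ -8.9931)
(-1499*O(7, 2))/g = (-1499*7²)/(-1295/144) = -1499*49*(-144/1295) = -73451*(-144/1295) = 1510992/185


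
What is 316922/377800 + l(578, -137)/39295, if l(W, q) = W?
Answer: 1267181839/1484565100 ≈ 0.85357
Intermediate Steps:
316922/377800 + l(578, -137)/39295 = 316922/377800 + 578/39295 = 316922*(1/377800) + 578*(1/39295) = 158461/188900 + 578/39295 = 1267181839/1484565100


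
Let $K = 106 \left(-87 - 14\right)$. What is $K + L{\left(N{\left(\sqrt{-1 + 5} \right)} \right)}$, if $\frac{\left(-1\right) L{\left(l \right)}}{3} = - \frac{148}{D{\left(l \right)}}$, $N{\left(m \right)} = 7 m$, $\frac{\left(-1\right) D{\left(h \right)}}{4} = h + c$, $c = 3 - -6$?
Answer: $- \frac{246349}{23} \approx -10711.0$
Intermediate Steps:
$c = 9$ ($c = 3 + 6 = 9$)
$K = -10706$ ($K = 106 \left(-101\right) = -10706$)
$D{\left(h \right)} = -36 - 4 h$ ($D{\left(h \right)} = - 4 \left(h + 9\right) = - 4 \left(9 + h\right) = -36 - 4 h$)
$L{\left(l \right)} = \frac{444}{-36 - 4 l}$ ($L{\left(l \right)} = - 3 \left(- \frac{148}{-36 - 4 l}\right) = \frac{444}{-36 - 4 l}$)
$K + L{\left(N{\left(\sqrt{-1 + 5} \right)} \right)} = -10706 - \frac{111}{9 + 7 \sqrt{-1 + 5}} = -10706 - \frac{111}{9 + 7 \sqrt{4}} = -10706 - \frac{111}{9 + 7 \cdot 2} = -10706 - \frac{111}{9 + 14} = -10706 - \frac{111}{23} = - \frac{246349}{23}$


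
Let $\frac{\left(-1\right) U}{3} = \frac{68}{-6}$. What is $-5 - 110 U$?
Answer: $-3745$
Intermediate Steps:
$U = 34$ ($U = - 3 \frac{68}{-6} = - 3 \cdot 68 \left(- \frac{1}{6}\right) = \left(-3\right) \left(- \frac{34}{3}\right) = 34$)
$-5 - 110 U = -5 - 3740 = -3745$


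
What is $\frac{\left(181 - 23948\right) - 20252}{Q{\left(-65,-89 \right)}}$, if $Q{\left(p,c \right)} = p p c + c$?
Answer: $\frac{44019}{376114} \approx 0.11704$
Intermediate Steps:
$Q{\left(p,c \right)} = c + c p^{2}$ ($Q{\left(p,c \right)} = p^{2} c + c = c p^{2} + c = c + c p^{2}$)
$\frac{\left(181 - 23948\right) - 20252}{Q{\left(-65,-89 \right)}} = \frac{\left(181 - 23948\right) - 20252}{\left(-89\right) \left(1 + \left(-65\right)^{2}\right)} = \frac{-23767 - 20252}{\left(-89\right) \left(1 + 4225\right)} = - \frac{44019}{\left(-89\right) 4226} = - \frac{44019}{-376114} = \left(-44019\right) \left(- \frac{1}{376114}\right) = \frac{44019}{376114}$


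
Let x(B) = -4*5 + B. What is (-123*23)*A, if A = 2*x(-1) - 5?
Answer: 132963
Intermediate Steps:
x(B) = -20 + B
A = -47 (A = 2*(-20 - 1) - 5 = 2*(-21) - 5 = -42 - 5 = -47)
(-123*23)*A = -123*23*(-47) = -2829*(-47) = 132963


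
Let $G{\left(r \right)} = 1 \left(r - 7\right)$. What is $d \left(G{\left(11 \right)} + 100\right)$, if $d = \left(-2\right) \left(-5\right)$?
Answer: $1040$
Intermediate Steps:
$d = 10$
$G{\left(r \right)} = -7 + r$ ($G{\left(r \right)} = 1 \left(-7 + r\right) = -7 + r$)
$d \left(G{\left(11 \right)} + 100\right) = 10 \left(\left(-7 + 11\right) + 100\right) = 10 \left(4 + 100\right) = 10 \cdot 104 = 1040$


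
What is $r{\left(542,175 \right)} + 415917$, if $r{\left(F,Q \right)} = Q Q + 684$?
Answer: $447226$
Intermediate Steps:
$r{\left(F,Q \right)} = 684 + Q^{2}$ ($r{\left(F,Q \right)} = Q^{2} + 684 = 684 + Q^{2}$)
$r{\left(542,175 \right)} + 415917 = \left(684 + 175^{2}\right) + 415917 = \left(684 + 30625\right) + 415917 = 31309 + 415917 = 447226$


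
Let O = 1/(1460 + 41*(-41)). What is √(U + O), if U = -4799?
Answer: 2*I*√58597045/221 ≈ 69.275*I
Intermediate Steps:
O = -1/221 (O = 1/(1460 - 1681) = 1/(-221) = -1/221 ≈ -0.0045249)
√(U + O) = √(-4799 - 1/221) = √(-1060580/221) = 2*I*√58597045/221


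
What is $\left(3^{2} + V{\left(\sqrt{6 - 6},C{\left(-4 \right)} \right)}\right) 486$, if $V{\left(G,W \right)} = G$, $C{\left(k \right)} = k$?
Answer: $4374$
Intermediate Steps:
$\left(3^{2} + V{\left(\sqrt{6 - 6},C{\left(-4 \right)} \right)}\right) 486 = \left(3^{2} + \sqrt{6 - 6}\right) 486 = \left(9 + \sqrt{0}\right) 486 = \left(9 + 0\right) 486 = 9 \cdot 486 = 4374$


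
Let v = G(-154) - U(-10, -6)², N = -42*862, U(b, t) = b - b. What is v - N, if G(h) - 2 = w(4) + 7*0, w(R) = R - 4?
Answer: 36206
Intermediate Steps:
w(R) = -4 + R
U(b, t) = 0
N = -36204
G(h) = 2 (G(h) = 2 + ((-4 + 4) + 7*0) = 2 + (0 + 0) = 2 + 0 = 2)
v = 2 (v = 2 - 1*0² = 2 - 1*0 = 2 + 0 = 2)
v - N = 2 - 1*(-36204) = 2 + 36204 = 36206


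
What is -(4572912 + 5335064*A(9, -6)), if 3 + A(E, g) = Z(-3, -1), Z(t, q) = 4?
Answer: -9907976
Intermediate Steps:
A(E, g) = 1 (A(E, g) = -3 + 4 = 1)
-(4572912 + 5335064*A(9, -6)) = -95269/(1/(48 + 1*56)) = -95269/(1/(48 + 56)) = -95269/(1/104) = -95269/1/104 = -95269*104 = -9907976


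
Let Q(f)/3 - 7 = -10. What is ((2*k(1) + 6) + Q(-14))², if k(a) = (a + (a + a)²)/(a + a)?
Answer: 4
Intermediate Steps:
k(a) = (a + 4*a²)/(2*a) (k(a) = (a + (2*a)²)/((2*a)) = (a + 4*a²)*(1/(2*a)) = (a + 4*a²)/(2*a))
Q(f) = -9 (Q(f) = 21 + 3*(-10) = 21 - 30 = -9)
((2*k(1) + 6) + Q(-14))² = ((2*(½ + 2*1) + 6) - 9)² = ((2*(½ + 2) + 6) - 9)² = ((2*(5/2) + 6) - 9)² = ((5 + 6) - 9)² = (11 - 9)² = 2² = 4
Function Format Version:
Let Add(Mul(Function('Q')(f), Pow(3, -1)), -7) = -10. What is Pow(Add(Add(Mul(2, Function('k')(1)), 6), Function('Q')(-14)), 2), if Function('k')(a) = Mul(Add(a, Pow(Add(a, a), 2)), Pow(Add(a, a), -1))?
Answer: 4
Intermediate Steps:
Function('k')(a) = Mul(Rational(1, 2), Pow(a, -1), Add(a, Mul(4, Pow(a, 2)))) (Function('k')(a) = Mul(Add(a, Pow(Mul(2, a), 2)), Pow(Mul(2, a), -1)) = Mul(Add(a, Mul(4, Pow(a, 2))), Mul(Rational(1, 2), Pow(a, -1))) = Mul(Rational(1, 2), Pow(a, -1), Add(a, Mul(4, Pow(a, 2)))))
Function('Q')(f) = -9 (Function('Q')(f) = Add(21, Mul(3, -10)) = Add(21, -30) = -9)
Pow(Add(Add(Mul(2, Function('k')(1)), 6), Function('Q')(-14)), 2) = Pow(Add(Add(Mul(2, Add(Rational(1, 2), Mul(2, 1))), 6), -9), 2) = Pow(Add(Add(Mul(2, Add(Rational(1, 2), 2)), 6), -9), 2) = Pow(Add(Add(Mul(2, Rational(5, 2)), 6), -9), 2) = Pow(Add(Add(5, 6), -9), 2) = Pow(Add(11, -9), 2) = Pow(2, 2) = 4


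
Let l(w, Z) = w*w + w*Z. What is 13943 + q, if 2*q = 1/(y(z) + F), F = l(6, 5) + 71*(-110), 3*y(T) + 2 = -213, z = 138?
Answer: 653843039/46894 ≈ 13943.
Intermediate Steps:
y(T) = -215/3 (y(T) = -2/3 + (1/3)*(-213) = -2/3 - 71 = -215/3)
l(w, Z) = w**2 + Z*w
F = -7744 (F = 6*(5 + 6) + 71*(-110) = 6*11 - 7810 = 66 - 7810 = -7744)
q = -3/46894 (q = 1/(2*(-215/3 - 7744)) = 1/(2*(-23447/3)) = (1/2)*(-3/23447) = -3/46894 ≈ -6.3974e-5)
13943 + q = 13943 - 3/46894 = 653843039/46894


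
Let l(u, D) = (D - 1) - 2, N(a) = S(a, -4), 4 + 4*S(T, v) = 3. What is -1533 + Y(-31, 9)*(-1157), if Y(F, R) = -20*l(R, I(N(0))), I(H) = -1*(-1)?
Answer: -47813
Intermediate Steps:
S(T, v) = -¼ (S(T, v) = -1 + (¼)*3 = -1 + ¾ = -¼)
N(a) = -¼
I(H) = 1
l(u, D) = -3 + D (l(u, D) = (-1 + D) - 2 = -3 + D)
Y(F, R) = 40 (Y(F, R) = -20*(-3 + 1) = -20*(-2) = 40)
-1533 + Y(-31, 9)*(-1157) = -1533 + 40*(-1157) = -1533 - 46280 = -47813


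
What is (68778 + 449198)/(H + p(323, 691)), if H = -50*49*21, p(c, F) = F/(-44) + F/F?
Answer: -22790944/2264447 ≈ -10.065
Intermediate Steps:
p(c, F) = 1 - F/44 (p(c, F) = F*(-1/44) + 1 = -F/44 + 1 = 1 - F/44)
H = -51450 (H = -2450*21 = -51450)
(68778 + 449198)/(H + p(323, 691)) = (68778 + 449198)/(-51450 + (1 - 1/44*691)) = 517976/(-51450 + (1 - 691/44)) = 517976/(-51450 - 647/44) = 517976/(-2264447/44) = 517976*(-44/2264447) = -22790944/2264447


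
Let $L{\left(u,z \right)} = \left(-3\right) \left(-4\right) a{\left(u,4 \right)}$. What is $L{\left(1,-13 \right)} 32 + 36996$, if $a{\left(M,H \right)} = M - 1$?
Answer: $36996$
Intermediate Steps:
$a{\left(M,H \right)} = -1 + M$ ($a{\left(M,H \right)} = M - 1 = -1 + M$)
$L{\left(u,z \right)} = -12 + 12 u$ ($L{\left(u,z \right)} = \left(-3\right) \left(-4\right) \left(-1 + u\right) = 12 \left(-1 + u\right) = -12 + 12 u$)
$L{\left(1,-13 \right)} 32 + 36996 = \left(-12 + 12 \cdot 1\right) 32 + 36996 = \left(-12 + 12\right) 32 + 36996 = 0 \cdot 32 + 36996 = 0 + 36996 = 36996$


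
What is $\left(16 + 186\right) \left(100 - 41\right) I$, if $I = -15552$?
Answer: $-185348736$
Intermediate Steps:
$\left(16 + 186\right) \left(100 - 41\right) I = \left(16 + 186\right) \left(100 - 41\right) \left(-15552\right) = 202 \cdot 59 \left(-15552\right) = 11918 \left(-15552\right) = -185348736$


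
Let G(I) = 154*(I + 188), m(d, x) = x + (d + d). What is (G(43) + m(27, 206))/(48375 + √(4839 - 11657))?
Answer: 75368250/101745541 - 1558*I*√6818/101745541 ≈ 0.74075 - 0.0012644*I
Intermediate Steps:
m(d, x) = x + 2*d
G(I) = 28952 + 154*I (G(I) = 154*(188 + I) = 28952 + 154*I)
(G(43) + m(27, 206))/(48375 + √(4839 - 11657)) = ((28952 + 154*43) + (206 + 2*27))/(48375 + √(4839 - 11657)) = ((28952 + 6622) + (206 + 54))/(48375 + √(-6818)) = (35574 + 260)/(48375 + I*√6818) = 35834/(48375 + I*√6818)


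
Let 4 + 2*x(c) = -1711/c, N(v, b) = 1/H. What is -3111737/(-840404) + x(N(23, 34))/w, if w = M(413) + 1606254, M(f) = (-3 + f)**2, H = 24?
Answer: 2752033068581/745587099508 ≈ 3.6911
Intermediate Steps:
N(v, b) = 1/24
x(c) = -2 - 1711/(2*c) (x(c) = -2 + (-1711/c)/2 = -2 - 1711/(2*c))
w = 1774354 (w = (-3 + 413)**2 + 1606254 = 410**2 + 1606254 = 168100 + 1606254 = 1774354)
-3111737/(-840404) + x(N(23, 34))/w = -3111737/(-840404) + (-2 - 1711/(2*1/24))/1774354 = -3111737*(-1/840404) + (-2 - 1711/2*24)*(1/1774354) = 3111737/840404 + (-2 - 20532)*(1/1774354) = 3111737/840404 - 20534*1/1774354 = 3111737/840404 - 10267/887177 = 2752033068581/745587099508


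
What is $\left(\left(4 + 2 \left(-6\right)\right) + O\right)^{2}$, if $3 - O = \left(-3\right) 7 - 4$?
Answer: $400$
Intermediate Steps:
$O = 28$ ($O = 3 - \left(\left(-3\right) 7 - 4\right) = 3 - \left(-21 - 4\right) = 3 - -25 = 3 + 25 = 28$)
$\left(\left(4 + 2 \left(-6\right)\right) + O\right)^{2} = \left(\left(4 + 2 \left(-6\right)\right) + 28\right)^{2} = \left(\left(4 - 12\right) + 28\right)^{2} = \left(-8 + 28\right)^{2} = 20^{2} = 400$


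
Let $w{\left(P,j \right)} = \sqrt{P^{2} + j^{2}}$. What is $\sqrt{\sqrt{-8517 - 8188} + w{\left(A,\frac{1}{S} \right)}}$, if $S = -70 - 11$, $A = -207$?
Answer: $\frac{\sqrt{\sqrt{281132290} + 81 i \sqrt{16705}}}{9} \approx 15.017 + 4.3033 i$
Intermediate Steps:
$S = -81$ ($S = -70 - 11 = -81$)
$\sqrt{\sqrt{-8517 - 8188} + w{\left(A,\frac{1}{S} \right)}} = \sqrt{\sqrt{-8517 - 8188} + \sqrt{\left(-207\right)^{2} + \left(\frac{1}{-81}\right)^{2}}} = \sqrt{\sqrt{-8517 - 8188} + \sqrt{42849 + \left(- \frac{1}{81}\right)^{2}}} = \sqrt{\sqrt{-8517 - 8188} + \sqrt{42849 + \frac{1}{6561}}} = \sqrt{\sqrt{-16705} + \sqrt{\frac{281132290}{6561}}} = \sqrt{i \sqrt{16705} + \frac{\sqrt{281132290}}{81}} = \sqrt{\frac{\sqrt{281132290}}{81} + i \sqrt{16705}}$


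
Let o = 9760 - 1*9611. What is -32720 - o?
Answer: -32869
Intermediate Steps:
o = 149 (o = 9760 - 9611 = 149)
-32720 - o = -32720 - 1*149 = -32720 - 149 = -32869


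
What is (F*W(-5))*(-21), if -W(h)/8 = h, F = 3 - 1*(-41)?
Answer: -36960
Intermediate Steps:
F = 44 (F = 3 + 41 = 44)
W(h) = -8*h
(F*W(-5))*(-21) = (44*(-8*(-5)))*(-21) = (44*40)*(-21) = 1760*(-21) = -36960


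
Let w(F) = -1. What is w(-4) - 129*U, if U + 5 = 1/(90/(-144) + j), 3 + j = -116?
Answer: 205780/319 ≈ 645.08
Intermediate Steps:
j = -119 (j = -3 - 116 = -119)
U = -4793/957 (U = -5 + 1/(90/(-144) - 119) = -5 + 1/(90*(-1/144) - 119) = -5 + 1/(-5/8 - 119) = -5 + 1/(-957/8) = -5 - 8/957 = -4793/957 ≈ -5.0084)
w(-4) - 129*U = -1 - 129*(-4793/957) = -1 + 206099/319 = 205780/319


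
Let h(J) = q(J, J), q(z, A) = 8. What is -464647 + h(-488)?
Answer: -464639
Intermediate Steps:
h(J) = 8
-464647 + h(-488) = -464647 + 8 = -464639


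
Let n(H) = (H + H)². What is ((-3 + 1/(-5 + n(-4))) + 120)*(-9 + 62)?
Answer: 365912/59 ≈ 6201.9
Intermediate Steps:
n(H) = 4*H² (n(H) = (2*H)² = 4*H²)
((-3 + 1/(-5 + n(-4))) + 120)*(-9 + 62) = ((-3 + 1/(-5 + 4*(-4)²)) + 120)*(-9 + 62) = ((-3 + 1/(-5 + 4*16)) + 120)*53 = ((-3 + 1/(-5 + 64)) + 120)*53 = ((-3 + 1/59) + 120)*53 = (-176/59 + 120)*53 = (6904/59)*53 = 365912/59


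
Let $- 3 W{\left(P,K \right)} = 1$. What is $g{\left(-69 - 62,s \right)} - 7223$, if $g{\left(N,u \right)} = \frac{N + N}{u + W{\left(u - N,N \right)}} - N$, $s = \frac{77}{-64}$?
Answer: $- \frac{2041836}{295} \approx -6921.5$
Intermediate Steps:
$W{\left(P,K \right)} = - \frac{1}{3}$ ($W{\left(P,K \right)} = \left(- \frac{1}{3}\right) 1 = - \frac{1}{3}$)
$s = - \frac{77}{64}$ ($s = 77 \left(- \frac{1}{64}\right) = - \frac{77}{64} \approx -1.2031$)
$g{\left(N,u \right)} = - N + \frac{2 N}{- \frac{1}{3} + u}$ ($g{\left(N,u \right)} = \frac{N + N}{u - \frac{1}{3}} - N = \frac{2 N}{- \frac{1}{3} + u} - N = - N + \frac{2 N}{- \frac{1}{3} + u}$)
$g{\left(-69 - 62,s \right)} - 7223 = \frac{\left(-69 - 62\right) \left(7 - - \frac{231}{64}\right)}{-1 + 3 \left(- \frac{77}{64}\right)} - 7223 = \frac{\left(-69 - 62\right) \left(7 + \frac{231}{64}\right)}{-1 - \frac{231}{64}} - 7223 = \left(-131\right) \frac{1}{- \frac{295}{64}} \cdot \frac{679}{64} - 7223 = \left(-131\right) \left(- \frac{64}{295}\right) \frac{679}{64} - 7223 = \frac{88949}{295} - 7223 = - \frac{2041836}{295}$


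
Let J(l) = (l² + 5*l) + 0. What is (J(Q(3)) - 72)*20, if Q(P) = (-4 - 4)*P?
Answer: 7680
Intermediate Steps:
Q(P) = -8*P
J(l) = l² + 5*l
(J(Q(3)) - 72)*20 = ((-8*3)*(5 - 8*3) - 72)*20 = (-24*(5 - 24) - 72)*20 = (-24*(-19) - 72)*20 = (456 - 72)*20 = 384*20 = 7680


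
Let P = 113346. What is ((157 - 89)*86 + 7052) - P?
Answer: -100446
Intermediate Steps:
((157 - 89)*86 + 7052) - P = ((157 - 89)*86 + 7052) - 1*113346 = (68*86 + 7052) - 113346 = (5848 + 7052) - 113346 = 12900 - 113346 = -100446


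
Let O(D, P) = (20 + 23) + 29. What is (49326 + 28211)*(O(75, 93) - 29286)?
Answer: -2265165918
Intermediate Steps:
O(D, P) = 72 (O(D, P) = 43 + 29 = 72)
(49326 + 28211)*(O(75, 93) - 29286) = (49326 + 28211)*(72 - 29286) = 77537*(-29214) = -2265165918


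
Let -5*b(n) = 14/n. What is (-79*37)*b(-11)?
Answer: -40922/55 ≈ -744.04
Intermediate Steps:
b(n) = -14/(5*n)
(-79*37)*b(-11) = (-79*37)*(-14/5/(-11)) = -(-40922)*(-1)/(5*11) = -2923*14/55 = -40922/55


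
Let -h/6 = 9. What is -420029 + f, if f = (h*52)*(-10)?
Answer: -391949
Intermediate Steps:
h = -54 (h = -6*9 = -54)
f = 28080 (f = -54*52*(-10) = -2808*(-10) = 28080)
-420029 + f = -420029 + 28080 = -391949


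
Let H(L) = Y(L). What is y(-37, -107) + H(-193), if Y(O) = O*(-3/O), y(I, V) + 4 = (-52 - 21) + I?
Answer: -117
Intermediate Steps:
y(I, V) = -77 + I (y(I, V) = -4 + ((-52 - 21) + I) = -4 + (-73 + I) = -77 + I)
Y(O) = -3
H(L) = -3
y(-37, -107) + H(-193) = (-77 - 37) - 3 = -114 - 3 = -117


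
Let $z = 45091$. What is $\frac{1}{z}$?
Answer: $\frac{1}{45091} \approx 2.2177 \cdot 10^{-5}$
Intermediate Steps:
$\frac{1}{z} = \frac{1}{45091}$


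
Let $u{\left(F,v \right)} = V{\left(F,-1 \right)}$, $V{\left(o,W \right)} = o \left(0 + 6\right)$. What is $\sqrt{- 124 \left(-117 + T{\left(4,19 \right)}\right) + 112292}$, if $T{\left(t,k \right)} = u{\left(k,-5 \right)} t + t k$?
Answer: $4 \sqrt{3802} \approx 246.64$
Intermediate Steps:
$V{\left(o,W \right)} = 6 o$ ($V{\left(o,W \right)} = o 6 = 6 o$)
$u{\left(F,v \right)} = 6 F$
$T{\left(t,k \right)} = 7 k t$ ($T{\left(t,k \right)} = 6 k t + t k = 6 k t + k t = 7 k t$)
$\sqrt{- 124 \left(-117 + T{\left(4,19 \right)}\right) + 112292} = \sqrt{- 124 \left(-117 + 7 \cdot 19 \cdot 4\right) + 112292} = \sqrt{- 124 \left(-117 + 532\right) + 112292} = \sqrt{\left(-124\right) 415 + 112292} = \sqrt{-51460 + 112292} = \sqrt{60832} = 4 \sqrt{3802}$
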